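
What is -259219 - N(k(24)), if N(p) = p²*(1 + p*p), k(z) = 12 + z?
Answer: -1940131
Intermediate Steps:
N(p) = p²*(1 + p²)
-259219 - N(k(24)) = -259219 - ((12 + 24)² + (12 + 24)⁴) = -259219 - (36² + 36⁴) = -259219 - (1296 + 1679616) = -259219 - 1*1680912 = -259219 - 1680912 = -1940131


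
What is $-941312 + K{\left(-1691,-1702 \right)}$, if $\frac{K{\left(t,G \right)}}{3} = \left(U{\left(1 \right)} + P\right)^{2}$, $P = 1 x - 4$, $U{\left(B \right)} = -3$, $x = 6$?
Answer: $-941309$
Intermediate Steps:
$P = 2$ ($P = 1 \cdot 6 - 4 = 6 - 4 = 2$)
$K{\left(t,G \right)} = 3$ ($K{\left(t,G \right)} = 3 \left(-3 + 2\right)^{2} = 3 \left(-1\right)^{2} = 3 \cdot 1 = 3$)
$-941312 + K{\left(-1691,-1702 \right)} = -941312 + 3 = -941309$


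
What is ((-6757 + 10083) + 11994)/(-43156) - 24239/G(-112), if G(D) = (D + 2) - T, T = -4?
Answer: 261108591/1143634 ≈ 228.31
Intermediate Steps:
G(D) = 6 + D (G(D) = (D + 2) - 1*(-4) = (2 + D) + 4 = 6 + D)
((-6757 + 10083) + 11994)/(-43156) - 24239/G(-112) = ((-6757 + 10083) + 11994)/(-43156) - 24239/(6 - 112) = (3326 + 11994)*(-1/43156) - 24239/(-106) = 15320*(-1/43156) - 24239*(-1/106) = -3830/10789 + 24239/106 = 261108591/1143634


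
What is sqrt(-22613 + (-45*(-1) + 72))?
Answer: 4*I*sqrt(1406) ≈ 149.99*I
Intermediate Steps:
sqrt(-22613 + (-45*(-1) + 72)) = sqrt(-22613 + (45 + 72)) = sqrt(-22613 + 117) = sqrt(-22496) = 4*I*sqrt(1406)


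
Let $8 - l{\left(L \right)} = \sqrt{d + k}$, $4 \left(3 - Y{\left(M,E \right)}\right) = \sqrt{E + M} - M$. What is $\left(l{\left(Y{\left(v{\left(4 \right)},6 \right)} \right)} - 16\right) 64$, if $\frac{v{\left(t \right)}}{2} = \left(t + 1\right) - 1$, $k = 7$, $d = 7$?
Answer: $-512 - 64 \sqrt{14} \approx -751.47$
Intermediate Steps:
$v{\left(t \right)} = 2 t$ ($v{\left(t \right)} = 2 \left(\left(t + 1\right) - 1\right) = 2 \left(\left(1 + t\right) - 1\right) = 2 t$)
$Y{\left(M,E \right)} = 3 - \frac{\sqrt{E + M}}{4} + \frac{M}{4}$ ($Y{\left(M,E \right)} = 3 - \frac{\sqrt{E + M} - M}{4} = 3 + \left(- \frac{\sqrt{E + M}}{4} + \frac{M}{4}\right) = 3 - \frac{\sqrt{E + M}}{4} + \frac{M}{4}$)
$l{\left(L \right)} = 8 - \sqrt{14}$ ($l{\left(L \right)} = 8 - \sqrt{7 + 7} = 8 - \sqrt{14}$)
$\left(l{\left(Y{\left(v{\left(4 \right)},6 \right)} \right)} - 16\right) 64 = \left(\left(8 - \sqrt{14}\right) - 16\right) 64 = \left(-8 - \sqrt{14}\right) 64 = -512 - 64 \sqrt{14}$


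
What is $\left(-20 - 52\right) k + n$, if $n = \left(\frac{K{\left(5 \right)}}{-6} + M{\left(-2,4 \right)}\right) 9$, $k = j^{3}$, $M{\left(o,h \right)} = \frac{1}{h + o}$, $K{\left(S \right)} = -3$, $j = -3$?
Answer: $1953$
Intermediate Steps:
$k = -27$ ($k = \left(-3\right)^{3} = -27$)
$n = 9$ ($n = \left(- \frac{3}{-6} + \frac{1}{4 - 2}\right) 9 = \left(\left(-3\right) \left(- \frac{1}{6}\right) + \frac{1}{2}\right) 9 = \left(\frac{1}{2} + \frac{1}{2}\right) 9 = 1 \cdot 9 = 9$)
$\left(-20 - 52\right) k + n = \left(-20 - 52\right) \left(-27\right) + 9 = \left(-72\right) \left(-27\right) + 9 = 1944 + 9 = 1953$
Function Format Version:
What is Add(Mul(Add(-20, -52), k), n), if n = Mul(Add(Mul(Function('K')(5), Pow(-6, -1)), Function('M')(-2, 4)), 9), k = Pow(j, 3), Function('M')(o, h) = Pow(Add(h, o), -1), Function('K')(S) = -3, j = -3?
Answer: 1953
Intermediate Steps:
k = -27 (k = Pow(-3, 3) = -27)
n = 9 (n = Mul(Add(Mul(-3, Pow(-6, -1)), Pow(Add(4, -2), -1)), 9) = Mul(Add(Mul(-3, Rational(-1, 6)), Pow(2, -1)), 9) = Mul(Add(Rational(1, 2), Rational(1, 2)), 9) = Mul(1, 9) = 9)
Add(Mul(Add(-20, -52), k), n) = Add(Mul(Add(-20, -52), -27), 9) = Add(Mul(-72, -27), 9) = Add(1944, 9) = 1953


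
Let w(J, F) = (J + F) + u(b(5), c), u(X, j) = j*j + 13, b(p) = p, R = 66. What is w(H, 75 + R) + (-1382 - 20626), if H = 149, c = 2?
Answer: -21701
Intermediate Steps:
u(X, j) = 13 + j**2 (u(X, j) = j**2 + 13 = 13 + j**2)
w(J, F) = 17 + F + J (w(J, F) = (J + F) + (13 + 2**2) = (F + J) + (13 + 4) = (F + J) + 17 = 17 + F + J)
w(H, 75 + R) + (-1382 - 20626) = (17 + (75 + 66) + 149) + (-1382 - 20626) = (17 + 141 + 149) - 22008 = 307 - 22008 = -21701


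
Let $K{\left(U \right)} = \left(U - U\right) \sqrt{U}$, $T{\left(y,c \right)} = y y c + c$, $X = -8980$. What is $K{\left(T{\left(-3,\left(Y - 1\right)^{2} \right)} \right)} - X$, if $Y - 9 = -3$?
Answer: $8980$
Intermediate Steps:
$Y = 6$ ($Y = 9 - 3 = 6$)
$T{\left(y,c \right)} = c + c y^{2}$ ($T{\left(y,c \right)} = y^{2} c + c = c y^{2} + c = c + c y^{2}$)
$K{\left(U \right)} = 0$ ($K{\left(U \right)} = 0 \sqrt{U} = 0$)
$K{\left(T{\left(-3,\left(Y - 1\right)^{2} \right)} \right)} - X = 0 - -8980 = 0 + 8980 = 8980$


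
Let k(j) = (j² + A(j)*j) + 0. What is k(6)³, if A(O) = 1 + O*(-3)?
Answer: -287496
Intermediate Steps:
A(O) = 1 - 3*O
k(j) = j² + j*(1 - 3*j) (k(j) = (j² + (1 - 3*j)*j) + 0 = (j² + j*(1 - 3*j)) + 0 = j² + j*(1 - 3*j))
k(6)³ = (6*(1 - 2*6))³ = (6*(1 - 12))³ = (6*(-11))³ = (-66)³ = -287496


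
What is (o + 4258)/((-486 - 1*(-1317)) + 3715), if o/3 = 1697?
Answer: 9349/4546 ≈ 2.0565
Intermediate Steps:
o = 5091 (o = 3*1697 = 5091)
(o + 4258)/((-486 - 1*(-1317)) + 3715) = (5091 + 4258)/((-486 - 1*(-1317)) + 3715) = 9349/((-486 + 1317) + 3715) = 9349/(831 + 3715) = 9349/4546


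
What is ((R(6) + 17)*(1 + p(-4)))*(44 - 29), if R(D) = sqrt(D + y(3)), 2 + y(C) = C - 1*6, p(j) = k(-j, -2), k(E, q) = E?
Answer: 1350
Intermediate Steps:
p(j) = -j
y(C) = -8 + C (y(C) = -2 + (C - 1*6) = -2 + (C - 6) = -2 + (-6 + C) = -8 + C)
R(D) = sqrt(-5 + D) (R(D) = sqrt(D + (-8 + 3)) = sqrt(D - 5) = sqrt(-5 + D))
((R(6) + 17)*(1 + p(-4)))*(44 - 29) = ((sqrt(-5 + 6) + 17)*(1 - 1*(-4)))*(44 - 29) = ((sqrt(1) + 17)*(1 + 4))*15 = ((1 + 17)*5)*15 = (18*5)*15 = 90*15 = 1350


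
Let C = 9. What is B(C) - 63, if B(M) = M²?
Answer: 18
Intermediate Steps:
B(C) - 63 = 9² - 63 = 81 - 63 = 18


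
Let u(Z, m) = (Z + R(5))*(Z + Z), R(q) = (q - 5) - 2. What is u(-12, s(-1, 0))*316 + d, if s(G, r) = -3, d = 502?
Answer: 106678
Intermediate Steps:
R(q) = -7 + q (R(q) = (-5 + q) - 2 = -7 + q)
u(Z, m) = 2*Z*(-2 + Z) (u(Z, m) = (Z + (-7 + 5))*(Z + Z) = (Z - 2)*(2*Z) = (-2 + Z)*(2*Z) = 2*Z*(-2 + Z))
u(-12, s(-1, 0))*316 + d = (2*(-12)*(-2 - 12))*316 + 502 = (2*(-12)*(-14))*316 + 502 = 336*316 + 502 = 106176 + 502 = 106678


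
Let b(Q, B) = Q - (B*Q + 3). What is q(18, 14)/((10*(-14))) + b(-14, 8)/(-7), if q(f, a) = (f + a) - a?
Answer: -137/10 ≈ -13.700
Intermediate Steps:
b(Q, B) = -3 + Q - B*Q (b(Q, B) = Q - (3 + B*Q) = Q + (-3 - B*Q) = -3 + Q - B*Q)
q(f, a) = f (q(f, a) = (a + f) - a = f)
q(18, 14)/((10*(-14))) + b(-14, 8)/(-7) = 18/((10*(-14))) + (-3 - 14 - 1*8*(-14))/(-7) = 18/(-140) + (-3 - 14 + 112)*(-⅐) = 18*(-1/140) + 95*(-⅐) = -9/70 - 95/7 = -137/10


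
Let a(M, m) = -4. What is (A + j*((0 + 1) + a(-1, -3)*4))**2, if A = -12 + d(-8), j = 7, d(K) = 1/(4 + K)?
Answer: 219961/16 ≈ 13748.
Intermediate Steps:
A = -49/4 (A = -12 + 1/(4 - 8) = -12 + 1/(-4) = -12 - 1/4 = -49/4 ≈ -12.250)
(A + j*((0 + 1) + a(-1, -3)*4))**2 = (-49/4 + 7*((0 + 1) - 4*4))**2 = (-49/4 + 7*(1 - 16))**2 = (-49/4 + 7*(-15))**2 = (-49/4 - 105)**2 = (-469/4)**2 = 219961/16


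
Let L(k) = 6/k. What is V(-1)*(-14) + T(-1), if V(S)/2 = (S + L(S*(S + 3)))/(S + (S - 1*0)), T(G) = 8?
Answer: -48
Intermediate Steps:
V(S) = (S + 6/(S*(3 + S)))/S (V(S) = 2*((S + 6/((S*(S + 3))))/(S + (S - 1*0))) = 2*((S + 6/((S*(3 + S))))/(S + (S + 0))) = 2*((S + 6*(1/(S*(3 + S))))/(S + S)) = 2*((S + 6/(S*(3 + S)))/((2*S))) = 2*((S + 6/(S*(3 + S)))*(1/(2*S))) = 2*((S + 6/(S*(3 + S)))/(2*S)) = (S + 6/(S*(3 + S)))/S)
V(-1)*(-14) + T(-1) = ((6 + (-1)²*(3 - 1))/((-1)²*(3 - 1)))*(-14) + 8 = (1*(6 + 1*2)/2)*(-14) + 8 = (1*(½)*(6 + 2))*(-14) + 8 = (1*(½)*8)*(-14) + 8 = 4*(-14) + 8 = -56 + 8 = -48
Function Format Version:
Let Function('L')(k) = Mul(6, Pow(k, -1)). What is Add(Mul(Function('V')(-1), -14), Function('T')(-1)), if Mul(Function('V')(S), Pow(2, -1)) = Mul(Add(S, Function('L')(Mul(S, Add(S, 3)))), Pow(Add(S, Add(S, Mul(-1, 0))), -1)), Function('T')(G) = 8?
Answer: -48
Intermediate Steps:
Function('V')(S) = Mul(Pow(S, -1), Add(S, Mul(6, Pow(S, -1), Pow(Add(3, S), -1)))) (Function('V')(S) = Mul(2, Mul(Add(S, Mul(6, Pow(Mul(S, Add(S, 3)), -1))), Pow(Add(S, Add(S, Mul(-1, 0))), -1))) = Mul(2, Mul(Add(S, Mul(6, Pow(Mul(S, Add(3, S)), -1))), Pow(Add(S, Add(S, 0)), -1))) = Mul(2, Mul(Add(S, Mul(6, Mul(Pow(S, -1), Pow(Add(3, S), -1)))), Pow(Add(S, S), -1))) = Mul(2, Mul(Add(S, Mul(6, Pow(S, -1), Pow(Add(3, S), -1))), Pow(Mul(2, S), -1))) = Mul(2, Mul(Add(S, Mul(6, Pow(S, -1), Pow(Add(3, S), -1))), Mul(Rational(1, 2), Pow(S, -1)))) = Mul(2, Mul(Rational(1, 2), Pow(S, -1), Add(S, Mul(6, Pow(S, -1), Pow(Add(3, S), -1))))) = Mul(Pow(S, -1), Add(S, Mul(6, Pow(S, -1), Pow(Add(3, S), -1)))))
Add(Mul(Function('V')(-1), -14), Function('T')(-1)) = Add(Mul(Mul(Pow(-1, -2), Pow(Add(3, -1), -1), Add(6, Mul(Pow(-1, 2), Add(3, -1)))), -14), 8) = Add(Mul(Mul(1, Pow(2, -1), Add(6, Mul(1, 2))), -14), 8) = Add(Mul(Mul(1, Rational(1, 2), Add(6, 2)), -14), 8) = Add(Mul(Mul(1, Rational(1, 2), 8), -14), 8) = Add(Mul(4, -14), 8) = Add(-56, 8) = -48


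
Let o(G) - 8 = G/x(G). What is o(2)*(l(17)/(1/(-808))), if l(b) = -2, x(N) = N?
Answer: 14544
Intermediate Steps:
o(G) = 9 (o(G) = 8 + G/G = 8 + 1 = 9)
o(2)*(l(17)/(1/(-808))) = 9*(-2/(1/(-808))) = 9*(-2/(-1/808)) = 9*(-2*(-808)) = 9*1616 = 14544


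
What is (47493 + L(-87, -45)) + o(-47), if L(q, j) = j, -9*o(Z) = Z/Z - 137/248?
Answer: 35301275/744 ≈ 47448.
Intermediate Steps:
o(Z) = -37/744 (o(Z) = -(Z/Z - 137/248)/9 = -(1 - 137*1/248)/9 = -(1 - 137/248)/9 = -⅑*111/248 = -37/744)
(47493 + L(-87, -45)) + o(-47) = (47493 - 45) - 37/744 = 47448 - 37/744 = 35301275/744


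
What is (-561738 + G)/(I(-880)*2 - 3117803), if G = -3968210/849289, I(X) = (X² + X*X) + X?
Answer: 477081872492/18652934307 ≈ 25.577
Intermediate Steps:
I(X) = X + 2*X² (I(X) = (X² + X²) + X = 2*X² + X = X + 2*X²)
G = -3968210/849289 (G = -3968210*1/849289 = -3968210/849289 ≈ -4.6724)
(-561738 + G)/(I(-880)*2 - 3117803) = (-561738 - 3968210/849289)/(-880*(1 + 2*(-880))*2 - 3117803) = -477081872492/(849289*(-880*(1 - 1760)*2 - 3117803)) = -477081872492/(849289*(-880*(-1759)*2 - 3117803)) = -477081872492/(849289*(1547920*2 - 3117803)) = -477081872492/(849289*(3095840 - 3117803)) = -477081872492/849289/(-21963) = -477081872492/849289*(-1/21963) = 477081872492/18652934307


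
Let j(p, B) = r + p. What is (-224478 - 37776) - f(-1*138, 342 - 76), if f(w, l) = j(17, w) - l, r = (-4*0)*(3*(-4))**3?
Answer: -262005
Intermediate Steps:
r = 0 (r = 0*(-12)**3 = 0*(-1728) = 0)
j(p, B) = p (j(p, B) = 0 + p = p)
f(w, l) = 17 - l
(-224478 - 37776) - f(-1*138, 342 - 76) = (-224478 - 37776) - (17 - (342 - 76)) = -262254 - (17 - 1*266) = -262254 - (17 - 266) = -262254 - 1*(-249) = -262254 + 249 = -262005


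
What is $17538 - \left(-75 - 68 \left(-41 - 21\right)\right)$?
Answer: $13397$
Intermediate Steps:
$17538 - \left(-75 - 68 \left(-41 - 21\right)\right) = 17538 - \left(-75 - -4216\right) = 17538 - \left(-75 + 4216\right) = 17538 - 4141 = 13397$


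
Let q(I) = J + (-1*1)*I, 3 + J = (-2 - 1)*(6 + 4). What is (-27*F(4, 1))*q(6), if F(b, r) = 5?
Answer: 5265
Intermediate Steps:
J = -33 (J = -3 + (-2 - 1)*(6 + 4) = -3 - 3*10 = -3 - 30 = -33)
q(I) = -33 - I (q(I) = -33 + (-1*1)*I = -33 - I)
(-27*F(4, 1))*q(6) = (-27*5)*(-33 - 1*6) = -135*(-33 - 6) = -135*(-39) = 5265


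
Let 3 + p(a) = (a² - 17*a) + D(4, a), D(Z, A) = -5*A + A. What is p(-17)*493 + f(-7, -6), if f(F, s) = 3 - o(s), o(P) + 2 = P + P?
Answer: 317016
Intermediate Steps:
D(Z, A) = -4*A
p(a) = -3 + a² - 21*a (p(a) = -3 + ((a² - 17*a) - 4*a) = -3 + (a² - 21*a) = -3 + a² - 21*a)
o(P) = -2 + 2*P (o(P) = -2 + (P + P) = -2 + 2*P)
f(F, s) = 5 - 2*s (f(F, s) = 3 - (-2 + 2*s) = 3 + (2 - 2*s) = 5 - 2*s)
p(-17)*493 + f(-7, -6) = (-3 + (-17)² - 21*(-17))*493 + (5 - 2*(-6)) = (-3 + 289 + 357)*493 + (5 + 12) = 643*493 + 17 = 316999 + 17 = 317016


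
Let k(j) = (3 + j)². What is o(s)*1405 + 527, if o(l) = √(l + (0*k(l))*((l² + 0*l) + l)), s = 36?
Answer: 8957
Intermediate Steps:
o(l) = √l (o(l) = √(l + (0*(3 + l)²)*((l² + 0*l) + l)) = √(l + 0*((l² + 0) + l)) = √(l + 0*(l² + l)) = √(l + 0*(l + l²)) = √(l + 0) = √l)
o(s)*1405 + 527 = √36*1405 + 527 = 6*1405 + 527 = 8430 + 527 = 8957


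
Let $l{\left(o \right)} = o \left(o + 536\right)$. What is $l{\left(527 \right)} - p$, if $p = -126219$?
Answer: $686420$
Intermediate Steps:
$l{\left(o \right)} = o \left(536 + o\right)$
$l{\left(527 \right)} - p = 527 \left(536 + 527\right) - -126219 = 527 \cdot 1063 + 126219 = 560201 + 126219 = 686420$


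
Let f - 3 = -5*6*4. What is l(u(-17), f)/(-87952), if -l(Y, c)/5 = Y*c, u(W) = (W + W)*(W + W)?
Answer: -169065/21988 ≈ -7.6890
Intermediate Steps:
f = -117 (f = 3 - 5*6*4 = 3 - 30*4 = 3 - 120 = -117)
u(W) = 4*W² (u(W) = (2*W)*(2*W) = 4*W²)
l(Y, c) = -5*Y*c
l(u(-17), f)/(-87952) = -5*4*(-17)²*(-117)/(-87952) = -5*4*289*(-117)*(-1/87952) = -5*1156*(-117)*(-1/87952) = 676260*(-1/87952) = -169065/21988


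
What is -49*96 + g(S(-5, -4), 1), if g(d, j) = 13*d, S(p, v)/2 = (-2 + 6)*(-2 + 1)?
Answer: -4808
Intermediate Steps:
S(p, v) = -8 (S(p, v) = 2*((-2 + 6)*(-2 + 1)) = 2*(4*(-1)) = 2*(-4) = -8)
-49*96 + g(S(-5, -4), 1) = -49*96 + 13*(-8) = -4704 - 104 = -4808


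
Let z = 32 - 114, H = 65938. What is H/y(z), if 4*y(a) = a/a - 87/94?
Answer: 24792688/7 ≈ 3.5418e+6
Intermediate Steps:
z = -82
y(a) = 7/376 (y(a) = (a/a - 87/94)/4 = (1 - 87*1/94)/4 = (1 - 87/94)/4 = (¼)*(7/94) = 7/376)
H/y(z) = 65938/(7/376) = 65938*(376/7) = 24792688/7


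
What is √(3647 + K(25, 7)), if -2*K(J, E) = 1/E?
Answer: 3*√79422/14 ≈ 60.390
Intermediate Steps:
K(J, E) = -1/(2*E)
√(3647 + K(25, 7)) = √(3647 - ½/7) = √(3647 - ½*⅐) = √(3647 - 1/14) = √(51057/14) = 3*√79422/14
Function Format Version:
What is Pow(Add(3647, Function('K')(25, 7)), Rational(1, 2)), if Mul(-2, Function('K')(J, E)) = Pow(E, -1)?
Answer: Mul(Rational(3, 14), Pow(79422, Rational(1, 2))) ≈ 60.390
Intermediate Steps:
Function('K')(J, E) = Mul(Rational(-1, 2), Pow(E, -1))
Pow(Add(3647, Function('K')(25, 7)), Rational(1, 2)) = Pow(Add(3647, Mul(Rational(-1, 2), Pow(7, -1))), Rational(1, 2)) = Pow(Add(3647, Mul(Rational(-1, 2), Rational(1, 7))), Rational(1, 2)) = Pow(Add(3647, Rational(-1, 14)), Rational(1, 2)) = Pow(Rational(51057, 14), Rational(1, 2)) = Mul(Rational(3, 14), Pow(79422, Rational(1, 2)))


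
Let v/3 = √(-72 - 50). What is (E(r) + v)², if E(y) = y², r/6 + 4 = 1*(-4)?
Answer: 5307318 + 13824*I*√122 ≈ 5.3073e+6 + 1.5269e+5*I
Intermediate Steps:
r = -48 (r = -24 + 6*(1*(-4)) = -24 + 6*(-4) = -24 - 24 = -48)
v = 3*I*√122 (v = 3*√(-72 - 50) = 3*√(-122) = 3*(I*√122) = 3*I*√122 ≈ 33.136*I)
(E(r) + v)² = ((-48)² + 3*I*√122)² = (2304 + 3*I*√122)²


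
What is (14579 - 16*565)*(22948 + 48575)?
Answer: 396165897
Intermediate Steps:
(14579 - 16*565)*(22948 + 48575) = (14579 - 9040)*71523 = 5539*71523 = 396165897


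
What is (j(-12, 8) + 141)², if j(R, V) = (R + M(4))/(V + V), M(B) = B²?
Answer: 319225/16 ≈ 19952.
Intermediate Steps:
j(R, V) = (16 + R)/(2*V) (j(R, V) = (R + 4²)/(V + V) = (R + 16)/((2*V)) = (16 + R)*(1/(2*V)) = (16 + R)/(2*V))
(j(-12, 8) + 141)² = ((½)*(16 - 12)/8 + 141)² = ((½)*(⅛)*4 + 141)² = (¼ + 141)² = (565/4)² = 319225/16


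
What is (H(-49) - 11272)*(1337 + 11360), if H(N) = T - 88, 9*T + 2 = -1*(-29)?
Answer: -144199829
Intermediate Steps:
T = 3 (T = -2/9 + (-1*(-29))/9 = -2/9 + (⅑)*29 = -2/9 + 29/9 = 3)
H(N) = -85 (H(N) = 3 - 88 = -85)
(H(-49) - 11272)*(1337 + 11360) = (-85 - 11272)*(1337 + 11360) = -11357*12697 = -144199829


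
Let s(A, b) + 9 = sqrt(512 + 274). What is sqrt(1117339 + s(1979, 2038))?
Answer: sqrt(1117330 + sqrt(786)) ≈ 1057.1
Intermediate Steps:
s(A, b) = -9 + sqrt(786) (s(A, b) = -9 + sqrt(512 + 274) = -9 + sqrt(786))
sqrt(1117339 + s(1979, 2038)) = sqrt(1117339 + (-9 + sqrt(786))) = sqrt(1117330 + sqrt(786))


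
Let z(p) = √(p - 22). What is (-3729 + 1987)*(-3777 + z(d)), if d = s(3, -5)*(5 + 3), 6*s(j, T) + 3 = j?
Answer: 6579534 - 1742*I*√22 ≈ 6.5795e+6 - 8170.7*I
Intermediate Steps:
s(j, T) = -½ + j/6
d = 0 (d = (-½ + (⅙)*3)*(5 + 3) = (-½ + ½)*8 = 0*8 = 0)
z(p) = √(-22 + p)
(-3729 + 1987)*(-3777 + z(d)) = (-3729 + 1987)*(-3777 + √(-22 + 0)) = -1742*(-3777 + √(-22)) = -1742*(-3777 + I*√22) = 6579534 - 1742*I*√22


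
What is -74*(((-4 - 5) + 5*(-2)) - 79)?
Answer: 7252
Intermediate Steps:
-74*(((-4 - 5) + 5*(-2)) - 79) = -74*((-9 - 10) - 79) = -74*(-19 - 79) = -74*(-98) = 7252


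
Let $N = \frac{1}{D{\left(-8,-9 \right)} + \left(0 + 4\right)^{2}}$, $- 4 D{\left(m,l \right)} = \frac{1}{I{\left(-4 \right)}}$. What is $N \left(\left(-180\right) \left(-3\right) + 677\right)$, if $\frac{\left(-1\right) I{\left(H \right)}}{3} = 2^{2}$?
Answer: $\frac{58416}{769} \approx 75.964$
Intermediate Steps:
$I{\left(H \right)} = -12$ ($I{\left(H \right)} = - 3 \cdot 2^{2} = \left(-3\right) 4 = -12$)
$D{\left(m,l \right)} = \frac{1}{48}$ ($D{\left(m,l \right)} = - \frac{1}{4 \left(-12\right)} = \left(- \frac{1}{4}\right) \left(- \frac{1}{12}\right) = \frac{1}{48}$)
$N = \frac{48}{769}$ ($N = \frac{1}{\frac{1}{48} + \left(0 + 4\right)^{2}} = \frac{1}{\frac{1}{48} + 4^{2}} = \frac{1}{\frac{1}{48} + 16} = \frac{1}{\frac{769}{48}} = \frac{48}{769} \approx 0.062419$)
$N \left(\left(-180\right) \left(-3\right) + 677\right) = \frac{48 \left(\left(-180\right) \left(-3\right) + 677\right)}{769} = \frac{48 \left(540 + 677\right)}{769} = \frac{48}{769} \cdot 1217 = \frac{58416}{769}$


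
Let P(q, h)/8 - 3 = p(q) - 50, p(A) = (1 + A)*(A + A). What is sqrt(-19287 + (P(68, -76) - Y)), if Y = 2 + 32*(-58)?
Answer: sqrt(57263) ≈ 239.30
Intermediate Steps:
p(A) = 2*A*(1 + A) (p(A) = (1 + A)*(2*A) = 2*A*(1 + A))
P(q, h) = -376 + 16*q*(1 + q) (P(q, h) = 24 + 8*(2*q*(1 + q) - 50) = 24 + 8*(-50 + 2*q*(1 + q)) = 24 + (-400 + 16*q*(1 + q)) = -376 + 16*q*(1 + q))
Y = -1854 (Y = 2 - 1856 = -1854)
sqrt(-19287 + (P(68, -76) - Y)) = sqrt(-19287 + ((-376 + 16*68*(1 + 68)) - 1*(-1854))) = sqrt(-19287 + ((-376 + 16*68*69) + 1854)) = sqrt(-19287 + ((-376 + 75072) + 1854)) = sqrt(-19287 + (74696 + 1854)) = sqrt(-19287 + 76550) = sqrt(57263)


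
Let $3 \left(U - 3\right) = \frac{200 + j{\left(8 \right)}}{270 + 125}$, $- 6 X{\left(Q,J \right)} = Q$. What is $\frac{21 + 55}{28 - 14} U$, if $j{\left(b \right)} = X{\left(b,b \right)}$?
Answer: $\frac{427918}{24885} \approx 17.196$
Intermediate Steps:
$X{\left(Q,J \right)} = - \frac{Q}{6}$
$j{\left(b \right)} = - \frac{b}{6}$
$U = \frac{11261}{3555}$ ($U = 3 + \frac{\left(200 - \frac{4}{3}\right) \frac{1}{270 + 125}}{3} = 3 + \frac{\left(200 - \frac{4}{3}\right) \frac{1}{395}}{3} = 3 + \frac{\frac{596}{3} \cdot \frac{1}{395}}{3} = 3 + \frac{1}{3} \cdot \frac{596}{1185} = 3 + \frac{596}{3555} = \frac{11261}{3555} \approx 3.1677$)
$\frac{21 + 55}{28 - 14} U = \frac{21 + 55}{28 - 14} \cdot \frac{11261}{3555} = \frac{76}{14} \cdot \frac{11261}{3555} = 76 \cdot \frac{1}{14} \cdot \frac{11261}{3555} = \frac{38}{7} \cdot \frac{11261}{3555} = \frac{427918}{24885}$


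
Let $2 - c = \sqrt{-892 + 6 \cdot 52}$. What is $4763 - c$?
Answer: $4761 + 2 i \sqrt{145} \approx 4761.0 + 24.083 i$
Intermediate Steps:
$c = 2 - 2 i \sqrt{145}$ ($c = 2 - \sqrt{-892 + 6 \cdot 52} = 2 - \sqrt{-892 + 312} = 2 - \sqrt{-580} = 2 - 2 i \sqrt{145} \approx 2.0 - 24.083 i$)
$4763 - c = 4763 - \left(2 - 2 i \sqrt{145}\right) = 4761 + 2 i \sqrt{145}$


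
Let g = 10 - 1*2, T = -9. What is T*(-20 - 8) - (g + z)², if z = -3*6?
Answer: 152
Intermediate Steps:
g = 8 (g = 10 - 2 = 8)
z = -18
T*(-20 - 8) - (g + z)² = -9*(-20 - 8) - (8 - 18)² = -9*(-28) - 1*(-10)² = 252 - 1*100 = 252 - 100 = 152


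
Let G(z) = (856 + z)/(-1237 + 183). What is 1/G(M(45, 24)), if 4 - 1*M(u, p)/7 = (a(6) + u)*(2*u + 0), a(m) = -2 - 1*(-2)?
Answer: 17/443 ≈ 0.038375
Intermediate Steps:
a(m) = 0 (a(m) = -2 + 2 = 0)
M(u, p) = 28 - 14*u² (M(u, p) = 28 - 7*(0 + u)*(2*u + 0) = 28 - 7*u*2*u = 28 - 14*u²)
G(z) = -428/527 - z/1054 (G(z) = (856 + z)/(-1054) = (856 + z)*(-1/1054) = -428/527 - z/1054)
1/G(M(45, 24)) = 1/(-428/527 - (28 - 14*45²)/1054) = 1/(-428/527 - (28 - 14*2025)/1054) = 1/(-428/527 - (28 - 28350)/1054) = 1/(-428/527 - 1/1054*(-28322)) = 1/(-428/527 + 833/31) = 1/(443/17) = 17/443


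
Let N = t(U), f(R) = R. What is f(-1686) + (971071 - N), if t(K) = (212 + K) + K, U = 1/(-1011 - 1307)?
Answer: 1123271508/1159 ≈ 9.6917e+5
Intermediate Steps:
U = -1/2318 (U = 1/(-2318) = -1/2318 ≈ -0.00043141)
t(K) = 212 + 2*K
N = 245707/1159 (N = 212 + 2*(-1/2318) = 212 - 1/1159 = 245707/1159 ≈ 212.00)
f(-1686) + (971071 - N) = -1686 + (971071 - 1*245707/1159) = -1686 + (971071 - 245707/1159) = -1686 + 1125225582/1159 = 1123271508/1159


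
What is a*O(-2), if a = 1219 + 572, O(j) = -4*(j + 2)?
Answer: 0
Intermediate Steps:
O(j) = -8 - 4*j (O(j) = -4*(2 + j) = -8 - 4*j)
a = 1791
a*O(-2) = 1791*(-8 - 4*(-2)) = 1791*(-8 + 8) = 1791*0 = 0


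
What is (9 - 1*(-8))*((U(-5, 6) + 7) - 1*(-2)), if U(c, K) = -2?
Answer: 119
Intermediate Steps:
(9 - 1*(-8))*((U(-5, 6) + 7) - 1*(-2)) = (9 - 1*(-8))*((-2 + 7) - 1*(-2)) = (9 + 8)*(5 + 2) = 17*7 = 119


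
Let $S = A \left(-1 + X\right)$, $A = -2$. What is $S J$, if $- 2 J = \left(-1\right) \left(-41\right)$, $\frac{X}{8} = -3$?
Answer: $-1025$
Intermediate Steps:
$X = -24$ ($X = 8 \left(-3\right) = -24$)
$S = 50$ ($S = - 2 \left(-1 - 24\right) = \left(-2\right) \left(-25\right) = 50$)
$J = - \frac{41}{2}$ ($J = - \frac{\left(-1\right) \left(-41\right)}{2} = \left(- \frac{1}{2}\right) 41 = - \frac{41}{2} \approx -20.5$)
$S J = 50 \left(- \frac{41}{2}\right) = -1025$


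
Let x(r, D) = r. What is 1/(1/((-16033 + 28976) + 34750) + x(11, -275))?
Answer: 47693/524624 ≈ 0.090909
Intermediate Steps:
1/(1/((-16033 + 28976) + 34750) + x(11, -275)) = 1/(1/((-16033 + 28976) + 34750) + 11) = 1/(1/(12943 + 34750) + 11) = 1/(1/47693 + 11) = 1/(524624/47693) = 47693/524624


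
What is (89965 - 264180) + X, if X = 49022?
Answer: -125193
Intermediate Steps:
(89965 - 264180) + X = (89965 - 264180) + 49022 = -174215 + 49022 = -125193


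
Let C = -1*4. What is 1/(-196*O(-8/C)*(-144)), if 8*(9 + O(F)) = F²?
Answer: -1/239904 ≈ -4.1683e-6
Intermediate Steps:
C = -4
O(F) = -9 + F²/8
1/(-196*O(-8/C)*(-144)) = 1/(-196*(-9 + (-8/(-4))²/8)*(-144)) = 1/(-196*(-9 + (-8*(-¼))²/8)*(-144)) = 1/(-196*(-9 + (⅛)*2²)*(-144)) = 1/(-196*(-9 + (⅛)*4)*(-144)) = 1/(-196*(-9 + ½)*(-144)) = 1/(-196*(-17/2)*(-144)) = 1/(1666*(-144)) = 1/(-239904) = -1/239904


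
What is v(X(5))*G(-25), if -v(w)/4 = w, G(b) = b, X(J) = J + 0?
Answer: 500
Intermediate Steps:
X(J) = J
v(w) = -4*w
v(X(5))*G(-25) = -4*5*(-25) = -20*(-25) = 500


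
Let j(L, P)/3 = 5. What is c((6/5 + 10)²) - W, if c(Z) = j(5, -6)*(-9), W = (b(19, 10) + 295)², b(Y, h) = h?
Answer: -93160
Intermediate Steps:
j(L, P) = 15 (j(L, P) = 3*5 = 15)
W = 93025 (W = (10 + 295)² = 305² = 93025)
c(Z) = -135 (c(Z) = 15*(-9) = -135)
c((6/5 + 10)²) - W = -135 - 1*93025 = -135 - 93025 = -93160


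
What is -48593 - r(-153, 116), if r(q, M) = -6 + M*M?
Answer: -62043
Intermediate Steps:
r(q, M) = -6 + M**2
-48593 - r(-153, 116) = -48593 - (-6 + 116**2) = -48593 - (-6 + 13456) = -48593 - 1*13450 = -48593 - 13450 = -62043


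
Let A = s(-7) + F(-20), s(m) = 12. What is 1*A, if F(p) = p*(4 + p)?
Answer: 332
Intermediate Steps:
A = 332 (A = 12 - 20*(4 - 20) = 12 - 20*(-16) = 12 + 320 = 332)
1*A = 1*332 = 332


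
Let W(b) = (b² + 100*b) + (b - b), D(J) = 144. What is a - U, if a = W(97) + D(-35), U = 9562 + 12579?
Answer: -2888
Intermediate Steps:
U = 22141
W(b) = b² + 100*b (W(b) = (b² + 100*b) + 0 = b² + 100*b)
a = 19253 (a = 97*(100 + 97) + 144 = 97*197 + 144 = 19109 + 144 = 19253)
a - U = 19253 - 1*22141 = 19253 - 22141 = -2888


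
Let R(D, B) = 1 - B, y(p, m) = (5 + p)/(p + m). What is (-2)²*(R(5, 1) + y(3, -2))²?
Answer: 256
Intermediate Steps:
y(p, m) = (5 + p)/(m + p)
(-2)²*(R(5, 1) + y(3, -2))² = (-2)²*((1 - 1*1) + (5 + 3)/(-2 + 3))² = 4*((1 - 1) + 8/1)² = 4*(0 + 1*8)² = 4*(0 + 8)² = 4*8² = 4*64 = 256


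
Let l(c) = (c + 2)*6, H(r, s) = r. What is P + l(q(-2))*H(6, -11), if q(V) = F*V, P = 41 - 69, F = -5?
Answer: 404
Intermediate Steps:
P = -28
q(V) = -5*V
l(c) = 12 + 6*c (l(c) = (2 + c)*6 = 12 + 6*c)
P + l(q(-2))*H(6, -11) = -28 + (12 + 6*(-5*(-2)))*6 = -28 + (12 + 6*10)*6 = -28 + (12 + 60)*6 = -28 + 72*6 = -28 + 432 = 404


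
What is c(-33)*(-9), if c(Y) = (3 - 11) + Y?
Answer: 369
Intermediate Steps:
c(Y) = -8 + Y
c(-33)*(-9) = (-8 - 33)*(-9) = -41*(-9) = 369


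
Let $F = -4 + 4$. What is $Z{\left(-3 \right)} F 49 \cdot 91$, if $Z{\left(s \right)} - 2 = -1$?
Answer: $0$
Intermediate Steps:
$Z{\left(s \right)} = 1$ ($Z{\left(s \right)} = 2 - 1 = 1$)
$F = 0$
$Z{\left(-3 \right)} F 49 \cdot 91 = 1 \cdot 0 \cdot 49 \cdot 91 = 0 \cdot 49 \cdot 91 = 0 \cdot 91 = 0$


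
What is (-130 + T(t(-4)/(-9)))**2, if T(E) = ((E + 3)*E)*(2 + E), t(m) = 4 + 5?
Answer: 17424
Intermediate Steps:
t(m) = 9
T(E) = E*(2 + E)*(3 + E) (T(E) = ((3 + E)*E)*(2 + E) = (E*(3 + E))*(2 + E) = E*(2 + E)*(3 + E))
(-130 + T(t(-4)/(-9)))**2 = (-130 + (9/(-9))*(6 + (9/(-9))**2 + 5*(9/(-9))))**2 = (-130 + (9*(-1/9))*(6 + (9*(-1/9))**2 + 5*(9*(-1/9))))**2 = (-130 - (6 + (-1)**2 + 5*(-1)))**2 = (-130 - (6 + 1 - 5))**2 = (-130 - 1*2)**2 = (-130 - 2)**2 = (-132)**2 = 17424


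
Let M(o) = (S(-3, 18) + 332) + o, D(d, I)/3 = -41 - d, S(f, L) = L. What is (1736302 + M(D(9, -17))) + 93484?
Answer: 1829986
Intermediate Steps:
D(d, I) = -123 - 3*d (D(d, I) = 3*(-41 - d) = -123 - 3*d)
M(o) = 350 + o (M(o) = (18 + 332) + o = 350 + o)
(1736302 + M(D(9, -17))) + 93484 = (1736302 + (350 + (-123 - 3*9))) + 93484 = (1736302 + (350 + (-123 - 27))) + 93484 = (1736302 + (350 - 150)) + 93484 = (1736302 + 200) + 93484 = 1736502 + 93484 = 1829986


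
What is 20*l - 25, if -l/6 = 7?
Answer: -865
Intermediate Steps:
l = -42 (l = -6*7 = -42)
20*l - 25 = 20*(-42) - 25 = -840 - 25 = -865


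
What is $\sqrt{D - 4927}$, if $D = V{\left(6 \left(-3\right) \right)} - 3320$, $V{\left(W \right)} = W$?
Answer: $i \sqrt{8265} \approx 90.912 i$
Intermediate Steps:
$D = -3338$ ($D = 6 \left(-3\right) - 3320 = -18 - 3320 = -3338$)
$\sqrt{D - 4927} = \sqrt{-3338 - 4927} = \sqrt{-8265} = i \sqrt{8265}$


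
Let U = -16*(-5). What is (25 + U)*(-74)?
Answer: -7770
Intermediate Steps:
U = 80
(25 + U)*(-74) = (25 + 80)*(-74) = 105*(-74) = -7770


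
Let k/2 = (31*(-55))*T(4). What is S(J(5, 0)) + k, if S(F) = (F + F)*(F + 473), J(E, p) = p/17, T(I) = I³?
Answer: -218240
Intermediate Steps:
J(E, p) = p/17 (J(E, p) = p*(1/17) = p/17)
S(F) = 2*F*(473 + F) (S(F) = (2*F)*(473 + F) = 2*F*(473 + F))
k = -218240 (k = 2*((31*(-55))*4³) = 2*(-1705*64) = 2*(-109120) = -218240)
S(J(5, 0)) + k = 2*((1/17)*0)*(473 + (1/17)*0) - 218240 = 2*0*(473 + 0) - 218240 = 2*0*473 - 218240 = 0 - 218240 = -218240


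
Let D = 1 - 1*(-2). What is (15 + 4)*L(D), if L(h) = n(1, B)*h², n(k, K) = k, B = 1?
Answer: 171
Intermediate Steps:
D = 3 (D = 1 + 2 = 3)
L(h) = h² (L(h) = 1*h² = h²)
(15 + 4)*L(D) = (15 + 4)*3² = 19*9 = 171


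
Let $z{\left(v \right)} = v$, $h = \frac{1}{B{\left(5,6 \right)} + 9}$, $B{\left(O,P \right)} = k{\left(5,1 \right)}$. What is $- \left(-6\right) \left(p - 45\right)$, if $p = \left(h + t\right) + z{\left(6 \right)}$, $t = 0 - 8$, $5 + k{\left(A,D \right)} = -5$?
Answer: $-288$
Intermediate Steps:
$k{\left(A,D \right)} = -10$ ($k{\left(A,D \right)} = -5 - 5 = -10$)
$B{\left(O,P \right)} = -10$
$t = -8$
$h = -1$ ($h = \frac{1}{-10 + 9} = \frac{1}{-1} = -1$)
$p = -3$ ($p = \left(-1 - 8\right) + 6 = -9 + 6 = -3$)
$- \left(-6\right) \left(p - 45\right) = - \left(-6\right) \left(-3 - 45\right) = - \left(-6\right) \left(-48\right) = \left(-1\right) 288 = -288$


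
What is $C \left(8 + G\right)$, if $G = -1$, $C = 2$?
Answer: $14$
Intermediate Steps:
$C \left(8 + G\right) = 2 \left(8 - 1\right) = 2 \cdot 7 = 14$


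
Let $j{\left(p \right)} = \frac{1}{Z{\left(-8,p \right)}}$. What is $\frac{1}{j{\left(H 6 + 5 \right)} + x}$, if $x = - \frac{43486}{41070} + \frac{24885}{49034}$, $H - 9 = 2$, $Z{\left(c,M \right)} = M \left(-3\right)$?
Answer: $- \frac{23830278830}{13250021869} \approx -1.7985$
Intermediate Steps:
$Z{\left(c,M \right)} = - 3 M$
$H = 11$ ($H = 9 + 2 = 11$)
$x = - \frac{555132787}{1006913190}$ ($x = \left(-43486\right) \frac{1}{41070} + 24885 \cdot \frac{1}{49034} = - \frac{21743}{20535} + \frac{24885}{49034} = - \frac{555132787}{1006913190} \approx -0.55132$)
$j{\left(p \right)} = - \frac{1}{3 p}$ ($j{\left(p \right)} = \frac{1}{\left(-3\right) p} = - \frac{1}{3 p}$)
$\frac{1}{j{\left(H 6 + 5 \right)} + x} = \frac{1}{- \frac{1}{3 \left(11 \cdot 6 + 5\right)} - \frac{555132787}{1006913190}} = \frac{1}{- \frac{1}{3 \left(66 + 5\right)} - \frac{555132787}{1006913190}} = \frac{1}{- \frac{1}{3 \cdot 71} - \frac{555132787}{1006913190}} = \frac{1}{\left(- \frac{1}{3}\right) \frac{1}{71} - \frac{555132787}{1006913190}} = \frac{1}{- \frac{1}{213} - \frac{555132787}{1006913190}} = \frac{1}{- \frac{13250021869}{23830278830}} = - \frac{23830278830}{13250021869}$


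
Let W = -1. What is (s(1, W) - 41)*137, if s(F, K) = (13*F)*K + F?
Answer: -7261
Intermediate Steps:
s(F, K) = F + 13*F*K (s(F, K) = 13*F*K + F = F + 13*F*K)
(s(1, W) - 41)*137 = (1*(1 + 13*(-1)) - 41)*137 = (1*(1 - 13) - 41)*137 = (1*(-12) - 41)*137 = (-12 - 41)*137 = -53*137 = -7261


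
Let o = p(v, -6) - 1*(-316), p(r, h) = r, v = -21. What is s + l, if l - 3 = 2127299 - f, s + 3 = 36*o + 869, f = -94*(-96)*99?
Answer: 1245412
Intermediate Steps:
f = 893376 (f = 9024*99 = 893376)
o = 295 (o = -21 - 1*(-316) = -21 + 316 = 295)
s = 11486 (s = -3 + (36*295 + 869) = -3 + (10620 + 869) = -3 + 11489 = 11486)
l = 1233926 (l = 3 + (2127299 - 1*893376) = 3 + (2127299 - 893376) = 3 + 1233923 = 1233926)
s + l = 11486 + 1233926 = 1245412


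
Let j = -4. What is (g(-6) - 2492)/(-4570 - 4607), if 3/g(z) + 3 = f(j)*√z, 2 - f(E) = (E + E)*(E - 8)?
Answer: 44046103/162203475 - 94*I*√6/162203475 ≈ 0.27155 - 1.4195e-6*I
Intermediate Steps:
f(E) = 2 - 2*E*(-8 + E) (f(E) = 2 - (E + E)*(E - 8) = 2 - 2*E*(-8 + E))
g(z) = 3/(-3 - 94*√z) (g(z) = 3/(-3 + (2 - 2*(-4)² + 16*(-4))*√z) = 3/(-3 + (2 - 2*16 - 64)*√z) = 3/(-3 + (2 - 32 - 64)*√z) = 3/(-3 - 94*√z))
(g(-6) - 2492)/(-4570 - 4607) = (-3/(3 + 94*√(-6)) - 2492)/(-4570 - 4607) = (-3/(3 + 94*(I*√6)) - 2492)/(-9177) = (-3/(3 + 94*I*√6) - 2492)*(-1/9177) = (-2492 - 3/(3 + 94*I*√6))*(-1/9177) = 356/1311 + 1/(3059*(3 + 94*I*√6))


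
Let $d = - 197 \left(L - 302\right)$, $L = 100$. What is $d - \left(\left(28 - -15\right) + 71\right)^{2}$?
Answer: $26798$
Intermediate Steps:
$d = 39794$ ($d = - 197 \left(100 - 302\right) = \left(-197\right) \left(-202\right) = 39794$)
$d - \left(\left(28 - -15\right) + 71\right)^{2} = 39794 - \left(\left(28 - -15\right) + 71\right)^{2} = 39794 - \left(\left(28 + 15\right) + 71\right)^{2} = 39794 - \left(43 + 71\right)^{2} = 39794 - 114^{2} = 39794 - 12996 = 26798$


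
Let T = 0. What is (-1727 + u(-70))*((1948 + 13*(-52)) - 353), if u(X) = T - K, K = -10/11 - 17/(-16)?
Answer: -279356701/176 ≈ -1.5873e+6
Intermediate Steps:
K = 27/176 (K = -10*1/11 - 17*(-1/16) = -10/11 + 17/16 = 27/176 ≈ 0.15341)
u(X) = -27/176 (u(X) = 0 - 1*27/176 = 0 - 27/176 = -27/176)
(-1727 + u(-70))*((1948 + 13*(-52)) - 353) = (-1727 - 27/176)*((1948 + 13*(-52)) - 353) = -303979*((1948 - 676) - 353)/176 = -303979*(1272 - 353)/176 = -303979/176*919 = -279356701/176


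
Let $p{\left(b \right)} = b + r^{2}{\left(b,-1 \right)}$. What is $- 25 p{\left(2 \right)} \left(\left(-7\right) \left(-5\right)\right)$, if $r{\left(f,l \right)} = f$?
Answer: $-5250$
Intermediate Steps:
$p{\left(b \right)} = b + b^{2}$
$- 25 p{\left(2 \right)} \left(\left(-7\right) \left(-5\right)\right) = - 25 \cdot 2 \left(1 + 2\right) \left(\left(-7\right) \left(-5\right)\right) = - 25 \cdot 2 \cdot 3 \cdot 35 = \left(-25\right) 6 \cdot 35 = \left(-150\right) 35 = -5250$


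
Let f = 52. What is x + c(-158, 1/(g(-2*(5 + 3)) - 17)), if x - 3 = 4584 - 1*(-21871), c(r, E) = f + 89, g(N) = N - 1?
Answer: 26599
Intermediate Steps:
g(N) = -1 + N
c(r, E) = 141 (c(r, E) = 52 + 89 = 141)
x = 26458 (x = 3 + (4584 - 1*(-21871)) = 3 + (4584 + 21871) = 3 + 26455 = 26458)
x + c(-158, 1/(g(-2*(5 + 3)) - 17)) = 26458 + 141 = 26599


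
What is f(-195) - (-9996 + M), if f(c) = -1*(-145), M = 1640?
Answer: 8501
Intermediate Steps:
f(c) = 145
f(-195) - (-9996 + M) = 145 - (-9996 + 1640) = 145 - 1*(-8356) = 145 + 8356 = 8501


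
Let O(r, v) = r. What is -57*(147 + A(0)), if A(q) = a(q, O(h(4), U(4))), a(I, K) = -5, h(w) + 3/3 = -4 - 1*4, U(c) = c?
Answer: -8094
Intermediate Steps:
h(w) = -9 (h(w) = -1 + (-4 - 1*4) = -1 + (-4 - 4) = -1 - 8 = -9)
A(q) = -5
-57*(147 + A(0)) = -57*(147 - 5) = -57*142 = -8094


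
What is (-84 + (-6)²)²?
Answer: 2304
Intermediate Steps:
(-84 + (-6)²)² = (-84 + 36)² = (-48)² = 2304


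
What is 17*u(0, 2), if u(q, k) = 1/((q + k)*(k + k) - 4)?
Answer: 17/4 ≈ 4.2500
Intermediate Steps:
u(q, k) = 1/(-4 + 2*k*(k + q)) (u(q, k) = 1/((k + q)*(2*k) - 4) = 1/(2*k*(k + q) - 4) = 1/(-4 + 2*k*(k + q)))
17*u(0, 2) = 17*(1/(2*(-2 + 2² + 2*0))) = 17*(1/(2*(-2 + 4 + 0))) = 17*((½)/2) = 17*((½)*(½)) = 17*(¼) = 17/4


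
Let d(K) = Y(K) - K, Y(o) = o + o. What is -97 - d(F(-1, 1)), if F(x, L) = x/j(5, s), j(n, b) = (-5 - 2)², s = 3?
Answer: -4752/49 ≈ -96.980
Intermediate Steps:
j(n, b) = 49 (j(n, b) = (-7)² = 49)
Y(o) = 2*o
F(x, L) = x/49
d(K) = K (d(K) = 2*K - K = K)
-97 - d(F(-1, 1)) = -97 - (-1)/49 = -97 - 1*(-1/49) = -97 + 1/49 = -4752/49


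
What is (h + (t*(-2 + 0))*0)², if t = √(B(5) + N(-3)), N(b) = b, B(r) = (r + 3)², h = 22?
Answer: 484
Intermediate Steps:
B(r) = (3 + r)²
t = √61 (t = √((3 + 5)² - 3) = √(8² - 3) = √(64 - 3) = √61 ≈ 7.8102)
(h + (t*(-2 + 0))*0)² = (22 + (√61*(-2 + 0))*0)² = (22 + (√61*(-2))*0)² = (22 - 2*√61*0)² = (22 + 0)² = 22² = 484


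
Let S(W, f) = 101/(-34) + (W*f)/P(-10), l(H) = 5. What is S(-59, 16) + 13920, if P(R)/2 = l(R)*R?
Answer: 11837499/850 ≈ 13926.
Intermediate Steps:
P(R) = 10*R (P(R) = 2*(5*R) = 10*R)
S(W, f) = -101/34 - W*f/100 (S(W, f) = 101/(-34) + (W*f)/((10*(-10))) = 101*(-1/34) + (W*f)/(-100) = -101/34 + (W*f)*(-1/100) = -101/34 - W*f/100)
S(-59, 16) + 13920 = (-101/34 - 1/100*(-59)*16) + 13920 = (-101/34 + 236/25) + 13920 = 5499/850 + 13920 = 11837499/850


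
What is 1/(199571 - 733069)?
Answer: -1/533498 ≈ -1.8744e-6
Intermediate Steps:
1/(199571 - 733069) = 1/(-533498) = -1/533498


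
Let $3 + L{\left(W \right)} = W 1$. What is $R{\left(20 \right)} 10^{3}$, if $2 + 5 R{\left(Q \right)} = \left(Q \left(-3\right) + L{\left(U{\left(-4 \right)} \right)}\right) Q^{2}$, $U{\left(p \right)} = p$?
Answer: $-5360400$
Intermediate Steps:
$L{\left(W \right)} = -3 + W$ ($L{\left(W \right)} = -3 + W 1 = -3 + W$)
$R{\left(Q \right)} = - \frac{2}{5} + \frac{Q^{2} \left(-7 - 3 Q\right)}{5}$ ($R{\left(Q \right)} = - \frac{2}{5} + \frac{\left(Q \left(-3\right) - 7\right) Q^{2}}{5} = - \frac{2}{5} + \frac{\left(- 3 Q - 7\right) Q^{2}}{5} = - \frac{2}{5} + \frac{\left(-7 - 3 Q\right) Q^{2}}{5} = - \frac{2}{5} + \frac{Q^{2} \left(-7 - 3 Q\right)}{5}$)
$R{\left(20 \right)} 10^{3} = \left(- \frac{2}{5} - \frac{7 \cdot 20^{2}}{5} - \frac{3 \cdot 20^{3}}{5}\right) 10^{3} = \left(- \frac{2}{5} - 560 - 4800\right) 1000 = \left(- \frac{26802}{5}\right) 1000 = -5360400$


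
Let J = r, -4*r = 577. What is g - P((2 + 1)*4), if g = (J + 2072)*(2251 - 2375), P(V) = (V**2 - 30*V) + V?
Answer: -238837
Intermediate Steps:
r = -577/4 (r = -1/4*577 = -577/4 ≈ -144.25)
J = -577/4 ≈ -144.25
P(V) = V**2 - 29*V
g = -239041 (g = (-577/4 + 2072)*(2251 - 2375) = (7711/4)*(-124) = -239041)
g - P((2 + 1)*4) = -239041 - (2 + 1)*4*(-29 + (2 + 1)*4) = -239041 - 3*4*(-29 + 3*4) = -239041 - 12*(-29 + 12) = -239041 - 12*(-17) = -239041 - 1*(-204) = -239041 + 204 = -238837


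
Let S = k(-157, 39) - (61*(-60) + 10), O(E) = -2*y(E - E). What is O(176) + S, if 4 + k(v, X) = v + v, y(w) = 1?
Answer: 3330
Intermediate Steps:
k(v, X) = -4 + 2*v (k(v, X) = -4 + (v + v) = -4 + 2*v)
O(E) = -2 (O(E) = -2*1 = -2)
S = 3332 (S = (-4 + 2*(-157)) - (61*(-60) + 10) = (-4 - 314) - (-3660 + 10) = -318 - 1*(-3650) = -318 + 3650 = 3332)
O(176) + S = -2 + 3332 = 3330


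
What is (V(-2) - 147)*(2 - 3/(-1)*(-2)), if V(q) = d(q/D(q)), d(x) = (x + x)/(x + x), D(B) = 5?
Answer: 584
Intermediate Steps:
d(x) = 1 (d(x) = (2*x)/((2*x)) = (2*x)*(1/(2*x)) = 1)
V(q) = 1
(V(-2) - 147)*(2 - 3/(-1)*(-2)) = (1 - 147)*(2 - 3/(-1)*(-2)) = -146*(2 - 3*(-1)*(-2)) = -146*(2 + 3*(-2)) = -146*(2 - 6) = -146*(-4) = 584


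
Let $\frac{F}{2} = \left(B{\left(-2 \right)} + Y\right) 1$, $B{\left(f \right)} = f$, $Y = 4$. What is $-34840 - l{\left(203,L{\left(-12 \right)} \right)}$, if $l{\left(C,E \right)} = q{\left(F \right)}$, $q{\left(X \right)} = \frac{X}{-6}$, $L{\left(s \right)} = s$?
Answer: $- \frac{104518}{3} \approx -34839.0$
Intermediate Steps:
$F = 4$ ($F = 2 \left(-2 + 4\right) 1 = 2 \cdot 2 \cdot 1 = 2 \cdot 2 = 4$)
$q{\left(X \right)} = - \frac{X}{6}$ ($q{\left(X \right)} = X \left(- \frac{1}{6}\right) = - \frac{X}{6}$)
$l{\left(C,E \right)} = - \frac{2}{3}$ ($l{\left(C,E \right)} = \left(- \frac{1}{6}\right) 4 = - \frac{2}{3}$)
$-34840 - l{\left(203,L{\left(-12 \right)} \right)} = -34840 - - \frac{2}{3} = -34840 + \frac{2}{3} = - \frac{104518}{3}$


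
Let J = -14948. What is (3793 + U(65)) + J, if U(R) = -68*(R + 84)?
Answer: -21287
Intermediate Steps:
U(R) = -5712 - 68*R (U(R) = -68*(84 + R) = -5712 - 68*R)
(3793 + U(65)) + J = (3793 + (-5712 - 68*65)) - 14948 = (3793 + (-5712 - 4420)) - 14948 = (3793 - 10132) - 14948 = -6339 - 14948 = -21287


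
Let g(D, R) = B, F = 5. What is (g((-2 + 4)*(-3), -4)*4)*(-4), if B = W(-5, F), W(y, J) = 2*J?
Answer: -160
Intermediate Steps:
B = 10 (B = 2*5 = 10)
g(D, R) = 10
(g((-2 + 4)*(-3), -4)*4)*(-4) = (10*4)*(-4) = 40*(-4) = -160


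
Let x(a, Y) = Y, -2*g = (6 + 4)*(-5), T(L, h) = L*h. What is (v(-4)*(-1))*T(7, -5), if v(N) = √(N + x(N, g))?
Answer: 35*√21 ≈ 160.39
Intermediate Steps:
g = 25 (g = -(6 + 4)*(-5)/2 = -5*(-5) = -½*(-50) = 25)
v(N) = √(25 + N) (v(N) = √(N + 25) = √(25 + N))
(v(-4)*(-1))*T(7, -5) = (√(25 - 4)*(-1))*(7*(-5)) = (√21*(-1))*(-35) = -√21*(-35) = 35*√21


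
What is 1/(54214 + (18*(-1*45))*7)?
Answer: 1/48544 ≈ 2.0600e-5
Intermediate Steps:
1/(54214 + (18*(-1*45))*7) = 1/(54214 + (18*(-45))*7) = 1/(54214 - 810*7) = 1/(54214 - 5670) = 1/48544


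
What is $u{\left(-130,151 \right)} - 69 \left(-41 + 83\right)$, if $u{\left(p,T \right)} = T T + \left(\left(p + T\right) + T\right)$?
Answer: $20075$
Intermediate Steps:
$u{\left(p,T \right)} = p + T^{2} + 2 T$ ($u{\left(p,T \right)} = T^{2} + \left(\left(T + p\right) + T\right) = T^{2} + \left(p + 2 T\right) = p + T^{2} + 2 T$)
$u{\left(-130,151 \right)} - 69 \left(-41 + 83\right) = \left(-130 + 151^{2} + 2 \cdot 151\right) - 69 \left(-41 + 83\right) = \left(-130 + 22801 + 302\right) - 2898 = 22973 - 2898 = 20075$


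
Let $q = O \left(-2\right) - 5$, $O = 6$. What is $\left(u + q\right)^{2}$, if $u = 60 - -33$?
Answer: $5776$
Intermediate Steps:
$u = 93$ ($u = 60 + 33 = 93$)
$q = -17$ ($q = 6 \left(-2\right) - 5 = -12 - 5 = -17$)
$\left(u + q\right)^{2} = \left(93 - 17\right)^{2} = 76^{2} = 5776$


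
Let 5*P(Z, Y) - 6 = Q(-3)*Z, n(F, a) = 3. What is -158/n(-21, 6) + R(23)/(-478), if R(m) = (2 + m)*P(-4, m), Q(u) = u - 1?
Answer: -37927/717 ≈ -52.897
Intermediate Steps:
Q(u) = -1 + u
P(Z, Y) = 6/5 - 4*Z/5 (P(Z, Y) = 6/5 + ((-1 - 3)*Z)/5 = 6/5 + (-4*Z)/5 = 6/5 - 4*Z/5)
R(m) = 44/5 + 22*m/5 (R(m) = (2 + m)*(6/5 - ⅘*(-4)) = (2 + m)*(6/5 + 16/5) = (2 + m)*(22/5) = 44/5 + 22*m/5)
-158/n(-21, 6) + R(23)/(-478) = -158/3 + (44/5 + (22/5)*23)/(-478) = -158*⅓ + (44/5 + 506/5)*(-1/478) = -158/3 + 110*(-1/478) = -158/3 - 55/239 = -37927/717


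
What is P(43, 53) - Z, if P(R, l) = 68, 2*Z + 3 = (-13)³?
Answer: 1168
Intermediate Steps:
Z = -1100 (Z = -3/2 + (½)*(-13)³ = -3/2 + (½)*(-2197) = -3/2 - 2197/2 = -1100)
P(43, 53) - Z = 68 - 1*(-1100) = 68 + 1100 = 1168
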